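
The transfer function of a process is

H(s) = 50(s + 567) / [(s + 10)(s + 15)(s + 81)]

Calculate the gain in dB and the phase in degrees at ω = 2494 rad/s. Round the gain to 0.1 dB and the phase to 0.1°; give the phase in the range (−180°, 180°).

At s = jω = j2494:
zero (s+567): 567 + j2494 → |·| = √(567²+2494²) = √6541525 ≈ 2557.6, ∠ = arctan(2494/567) ≈ 77.19°
pole (s+10): 10 + j2494 → |·| = √(10²+2494²) = √6220136 ≈ 2494, ∠ = arctan(2494/10) ≈ 89.77°
pole (s+15): 15 + j2494 → |·| = √(15²+2494²) = √6220261 ≈ 2494, ∠ = arctan(2494/15) ≈ 89.66°
pole (s+81): 81 + j2494 → |·| = √(81²+2494²) = √6226597 ≈ 2495.3, ∠ = arctan(2494/81) ≈ 88.14°
|H| = 50 · 2557.6 / 1.5521e+10 ≈ 8.2392e-06
Gain = 20 log₁₀(8.2392e-06) ≈ -101.68 dB
∠H = 77.19° − 267.57° = -190.38° ≡ 169.62° (principal value)

-101.7 dB, 169.6°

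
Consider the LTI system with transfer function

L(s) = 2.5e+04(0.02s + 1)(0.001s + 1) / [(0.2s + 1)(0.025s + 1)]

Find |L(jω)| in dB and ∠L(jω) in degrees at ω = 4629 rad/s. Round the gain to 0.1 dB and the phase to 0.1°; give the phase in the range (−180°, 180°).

At ω = 4629 rad/s:
zero (1 + j4629·0.02) = 1 + j92.58 → |·| ≈ 92.585, ∠ ≈ 89.38°
zero (1 + j4629·0.001) = 1 + j4.629 → |·| ≈ 4.7358, ∠ ≈ 77.81°
pole (1 + j4629·0.2) = 1 + j925.8 → |·| ≈ 925.8, ∠ ≈ 89.94°
pole (1 + j4629·0.025) = 1 + j115.725 → |·| ≈ 115.73, ∠ ≈ 89.50°
|L| = 2.5e+04 · 92.585 · 4.7358 / (925.8 · 115.73) ≈ 102.31
Gain = 20 log₁₀(102.31) ≈ 40.20 dB
∠L = (89.38° + 77.81°) − (89.94° + 89.50°) = -12.25°

40.2 dB, -12.3°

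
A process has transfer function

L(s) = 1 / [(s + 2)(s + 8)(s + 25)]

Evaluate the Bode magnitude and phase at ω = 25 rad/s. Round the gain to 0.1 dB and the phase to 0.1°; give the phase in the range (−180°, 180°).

At s = jω = j25:
pole (s+2): 2 + j25 → |·| = √(2²+25²) = √629 ≈ 25.08, ∠ = arctan(25/2) ≈ 85.43°
pole (s+8): 8 + j25 → |·| = √(8²+25²) = √689 ≈ 26.249, ∠ = arctan(25/8) ≈ 72.26°
pole (s+25): 25 + j25 → |·| = √(25²+25²) = √1250 ≈ 35.355, ∠ = arctan(25/25) ≈ 45.00°
|L| = 1 / 23275 ≈ 4.2965e-05
Gain = 20 log₁₀(4.2965e-05) ≈ -87.34 dB
∠L = 0.00° − 202.69° = -202.69° ≡ 157.31° (principal value)

-87.3 dB, 157.3°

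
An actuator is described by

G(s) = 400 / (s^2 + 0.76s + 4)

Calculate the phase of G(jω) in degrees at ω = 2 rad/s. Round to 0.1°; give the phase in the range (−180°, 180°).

-90.0°

At s = jω = j2:
quadratic: (j2)² + 0.76·j2 + 4 = 0 + j1.52 → |·| ≈ 1.52, ∠ ≈ 90.00°
∠G = 0.00° − 90.00° = -90.00°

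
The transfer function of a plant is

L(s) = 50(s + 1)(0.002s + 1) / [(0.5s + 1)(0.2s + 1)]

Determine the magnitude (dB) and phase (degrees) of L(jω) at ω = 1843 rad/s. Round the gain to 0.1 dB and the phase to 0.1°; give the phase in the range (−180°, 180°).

At ω = 1843 rad/s:
zero (1 + j1843·1) = 1 + j1843 → |·| ≈ 1843, ∠ ≈ 89.97°
zero (1 + j1843·0.002) = 1 + j3.686 → |·| ≈ 3.8192, ∠ ≈ 74.82°
pole (1 + j1843·0.5) = 1 + j921.5 → |·| ≈ 921.5, ∠ ≈ 89.94°
pole (1 + j1843·0.2) = 1 + j368.6 → |·| ≈ 368.6, ∠ ≈ 89.84°
|L| = 50 · 1843 · 3.8192 / (921.5 · 368.6) ≈ 1.0361
Gain = 20 log₁₀(1.0361) ≈ 0.31 dB
∠L = (89.97° + 74.82°) − (89.94° + 89.84°) = -14.99°

0.3 dB, -15.0°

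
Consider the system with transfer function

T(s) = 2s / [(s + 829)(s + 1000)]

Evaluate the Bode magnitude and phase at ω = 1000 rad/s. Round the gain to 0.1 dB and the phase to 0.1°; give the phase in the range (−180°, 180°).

-59.3 dB, -5.3°

At s = jω = j1000:
zero at origin: s = j1000 → |·| = 1000, ∠ = 90.00°
pole (s+829): 829 + j1000 → |·| = √(829²+1000²) = √1687241 ≈ 1298.9, ∠ = arctan(1000/829) ≈ 50.34°
pole (s+1000): 1000 + j1000 → |·| = √(1000²+1000²) = √2000000 ≈ 1414.2, ∠ = arctan(1000/1000) ≈ 45.00°
|T| = 2 · 1000 / 1.8369e+06 ≈ 0.0010888
Gain = 20 log₁₀(0.0010888) ≈ -59.26 dB
∠T = 90.00° − 95.34° = -5.34°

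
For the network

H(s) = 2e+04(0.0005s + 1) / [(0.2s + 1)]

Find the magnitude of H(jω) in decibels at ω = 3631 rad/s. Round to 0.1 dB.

35.1 dB

At ω = 3631 rad/s:
zero (1 + j3631·0.0005) = 1 + j1.8155 → |·| ≈ 2.0727, ∠ ≈ 61.15°
pole (1 + j3631·0.2) = 1 + j726.2 → |·| ≈ 726.2, ∠ ≈ 89.92°
|H| = 2e+04 · 2.0727 / (726.2) ≈ 57.083
Gain = 20 log₁₀(57.083) ≈ 35.13 dB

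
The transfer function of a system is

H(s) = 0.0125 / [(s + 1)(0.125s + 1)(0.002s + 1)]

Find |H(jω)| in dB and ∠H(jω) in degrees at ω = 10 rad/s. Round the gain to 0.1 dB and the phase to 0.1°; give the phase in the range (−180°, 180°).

-62.2 dB, -136.8°

At ω = 10 rad/s:
pole (1 + j10·1) = 1 + j10 → |·| ≈ 10.05, ∠ ≈ 84.29°
pole (1 + j10·0.125) = 1 + j1.25 → |·| ≈ 1.6008, ∠ ≈ 51.34°
pole (1 + j10·0.002) = 1 + j0.02 → |·| ≈ 1.0002, ∠ ≈ 1.15°
|H| = 0.0125 · 1 / (10.05 · 1.6008 · 1.0002) ≈ 0.00077682
Gain = 20 log₁₀(0.00077682) ≈ -62.19 dB
∠H = (0°) − (84.29° + 51.34° + 1.15°) = -136.78°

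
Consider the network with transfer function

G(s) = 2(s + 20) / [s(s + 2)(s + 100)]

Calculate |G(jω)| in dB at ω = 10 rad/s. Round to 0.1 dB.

At s = jω = j10:
zero (s+20): 20 + j10 → |·| = √(20²+10²) = √500 ≈ 22.361, ∠ = arctan(10/20) ≈ 26.57°
pole (s+2): 2 + j10 → |·| = √(2²+10²) = √104 ≈ 10.198, ∠ = arctan(10/2) ≈ 78.69°
pole (s+100): 100 + j10 → |·| = √(100²+10²) = √10100 ≈ 100.5, ∠ = arctan(10/100) ≈ 5.71°
pole at origin: |s| = 10, ∠ = 90.00° (in denominator)
|G| = 2 · 22.361 / 10249 ≈ 0.0043635
Gain = 20 log₁₀(0.0043635) ≈ -47.20 dB

-47.2 dB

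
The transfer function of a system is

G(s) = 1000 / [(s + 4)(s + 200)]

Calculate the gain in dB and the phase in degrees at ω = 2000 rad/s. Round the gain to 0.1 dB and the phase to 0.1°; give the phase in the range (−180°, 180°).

-72.1 dB, -174.2°

At s = jω = j2000:
pole (s+4): 4 + j2000 → |·| = √(4²+2000²) = √4000016 ≈ 2000, ∠ = arctan(2000/4) ≈ 89.89°
pole (s+200): 200 + j2000 → |·| = √(200²+2000²) = √4040000 ≈ 2010, ∠ = arctan(2000/200) ≈ 84.29°
|G| = 1000 / 4.02e+06 ≈ 0.00024876
Gain = 20 log₁₀(0.00024876) ≈ -72.08 dB
∠G = 0.00° − 174.18° = -174.18°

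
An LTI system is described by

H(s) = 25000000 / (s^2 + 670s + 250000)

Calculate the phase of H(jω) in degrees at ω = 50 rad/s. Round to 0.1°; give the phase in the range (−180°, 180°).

-7.7°

At s = jω = j50:
quadratic: (j50)² + 670·j50 + 250000 = 247500 + j33500 → |·| ≈ 2.4976e+05, ∠ ≈ 7.71°
∠H = 0.00° − 7.71° = -7.71°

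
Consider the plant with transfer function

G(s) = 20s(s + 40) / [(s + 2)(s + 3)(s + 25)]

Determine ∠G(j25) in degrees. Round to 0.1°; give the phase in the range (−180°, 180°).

-91.6°

At s = jω = j25:
zero (s+40): 40 + j25 → |·| = √(40²+25²) = √2225 ≈ 47.17, ∠ = arctan(25/40) ≈ 32.01°
zero at origin: s = j25 → |·| = 25, ∠ = 90.00°
pole (s+2): 2 + j25 → |·| = √(2²+25²) = √629 ≈ 25.08, ∠ = arctan(25/2) ≈ 85.43°
pole (s+3): 3 + j25 → |·| = √(3²+25²) = √634 ≈ 25.179, ∠ = arctan(25/3) ≈ 83.16°
pole (s+25): 25 + j25 → |·| = √(25²+25²) = √1250 ≈ 35.355, ∠ = arctan(25/25) ≈ 45.00°
∠G = 122.01° − 213.59° = -91.58°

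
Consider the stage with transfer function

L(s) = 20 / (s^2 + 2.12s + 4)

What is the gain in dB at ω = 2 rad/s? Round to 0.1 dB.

At s = jω = j2:
quadratic: (j2)² + 2.12·j2 + 4 = 0 + j4.24 → |·| ≈ 4.24, ∠ ≈ 90.00°
|L| = 20 / 4.24 ≈ 4.717
Gain = 20 log₁₀(4.717) ≈ 13.47 dB

13.5 dB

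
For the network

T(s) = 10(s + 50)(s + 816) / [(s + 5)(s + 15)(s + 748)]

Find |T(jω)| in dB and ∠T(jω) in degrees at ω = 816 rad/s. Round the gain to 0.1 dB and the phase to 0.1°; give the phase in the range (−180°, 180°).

-37.9 dB, -94.6°

At s = jω = j816:
zero (s+50): 50 + j816 → |·| = √(50²+816²) = √668356 ≈ 817.53, ∠ = arctan(816/50) ≈ 86.49°
zero (s+816): 816 + j816 → |·| = √(816²+816²) = √1331712 ≈ 1154, ∠ = arctan(816/816) ≈ 45.00°
pole (s+5): 5 + j816 → |·| = √(5²+816²) = √665881 ≈ 816.02, ∠ = arctan(816/5) ≈ 89.65°
pole (s+15): 15 + j816 → |·| = √(15²+816²) = √666081 ≈ 816.14, ∠ = arctan(816/15) ≈ 88.95°
pole (s+748): 748 + j816 → |·| = √(748²+816²) = √1225360 ≈ 1107, ∠ = arctan(816/748) ≈ 47.49°
|T| = 10 · 9.4343e+05 / 7.3725e+08 ≈ 0.012797
Gain = 20 log₁₀(0.012797) ≈ -37.86 dB
∠T = 131.49° − 226.09° = -94.60°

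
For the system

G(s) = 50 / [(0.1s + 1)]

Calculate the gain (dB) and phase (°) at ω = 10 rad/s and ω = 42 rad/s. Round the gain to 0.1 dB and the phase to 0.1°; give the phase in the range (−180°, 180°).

ω = 10: 31.0 dB, -45.0°; ω = 42: 21.3 dB, -76.6°

At ω = 10 rad/s:
pole (1 + j10·0.1) = 1 + j1 → |·| ≈ 1.4142, ∠ ≈ 45.00°
|G| = 50 · 1 / (1.4142) ≈ 35.356
Gain = 20 log₁₀(35.356) ≈ 30.97 dB
∠G = (0°) − (45.00°) = -45.00°

At ω = 42 rad/s:
pole (1 + j42·0.1) = 1 + j4.2 → |·| ≈ 4.3174, ∠ ≈ 76.61°
|G| = 50 · 1 / (4.3174) ≈ 11.581
Gain = 20 log₁₀(11.581) ≈ 21.27 dB
∠G = (0°) − (76.61°) = -76.61°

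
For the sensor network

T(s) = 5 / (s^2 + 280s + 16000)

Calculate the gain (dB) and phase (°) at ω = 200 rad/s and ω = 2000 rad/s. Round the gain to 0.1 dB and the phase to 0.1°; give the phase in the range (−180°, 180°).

Substitute s = j200:
Numerator: 5 = 5 + j0
Denominator: (j200)^2 + 280(j200) + 16000 = -24000 + j56000
|N| = √(5² + 0²) ≈ 5, ∠N ≈ 0.00°
|D| = √(24000² + 56000²) ≈ 60926, ∠D ≈ 113.20°
|T| = 5 / 60926 ≈ 8.2067e-05
Gain = 20 log₁₀(8.2067e-05) ≈ -81.72 dB
∠T = 0.00° − 113.20° = -113.20°

Substitute s = j2000:
Numerator: 5 = 5 + j0
Denominator: (j2000)^2 + 280(j2000) + 16000 = -3984000 + j560000
|N| = √(5² + 0²) ≈ 5, ∠N ≈ 0.00°
|D| = √(3984000² + 560000²) ≈ 4.0232e+06, ∠D ≈ 172.00°
|T| = 5 / 4.0232e+06 ≈ 1.2428e-06
Gain = 20 log₁₀(1.2428e-06) ≈ -118.11 dB
∠T = 0.00° − 172.00° = -172.00°

ω = 200: -81.7 dB, -113.2°; ω = 2000: -118.1 dB, -172.0°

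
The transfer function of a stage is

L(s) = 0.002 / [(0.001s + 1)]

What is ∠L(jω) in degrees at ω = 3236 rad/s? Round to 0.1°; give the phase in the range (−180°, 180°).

At ω = 3236 rad/s:
pole (1 + j3236·0.001) = 1 + j3.236 → |·| ≈ 3.387, ∠ ≈ 72.83°
∠L = (0°) − (72.83°) = -72.83°

-72.8°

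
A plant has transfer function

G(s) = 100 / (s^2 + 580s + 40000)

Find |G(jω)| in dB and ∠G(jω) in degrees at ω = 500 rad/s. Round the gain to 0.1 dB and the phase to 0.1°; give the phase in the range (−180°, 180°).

-71.1 dB, -125.9°

Substitute s = j500:
Numerator: 100 = 100 + j0
Denominator: (j500)^2 + 580(j500) + 40000 = -210000 + j290000
|N| = √(100² + 0²) ≈ 100, ∠N ≈ 0.00°
|D| = √(210000² + 290000²) ≈ 3.5805e+05, ∠D ≈ 125.91°
|G| = 100 / 3.5805e+05 ≈ 0.00027929
Gain = 20 log₁₀(0.00027929) ≈ -71.08 dB
∠G = 0.00° − 125.91° = -125.91°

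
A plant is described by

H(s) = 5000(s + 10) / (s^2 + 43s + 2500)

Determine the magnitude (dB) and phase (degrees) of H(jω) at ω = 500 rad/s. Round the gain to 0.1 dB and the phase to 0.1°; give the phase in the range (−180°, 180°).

At s = jω = j500:
zero (s+10): 10 + j500 → |·| = √(10²+500²) = √250100 ≈ 500.1, ∠ = arctan(500/10) ≈ 88.85°
quadratic: (j500)² + 43·j500 + 2500 = -247500 + j21500 → |·| ≈ 2.4843e+05, ∠ ≈ 175.04°
|H| = 5000 · 500.1 / 2.4843e+05 ≈ 10.065
Gain = 20 log₁₀(10.065) ≈ 20.06 dB
∠H = 88.85° − 175.04° = -86.19°

20.1 dB, -86.2°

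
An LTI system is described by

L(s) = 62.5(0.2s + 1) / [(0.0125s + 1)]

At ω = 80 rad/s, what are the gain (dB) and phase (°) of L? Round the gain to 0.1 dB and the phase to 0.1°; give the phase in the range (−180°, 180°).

57.0 dB, 41.4°

At ω = 80 rad/s:
zero (1 + j80·0.2) = 1 + j16 → |·| ≈ 16.031, ∠ ≈ 86.42°
pole (1 + j80·0.0125) = 1 + j1 → |·| ≈ 1.4142, ∠ ≈ 45.00°
|L| = 62.5 · 16.031 / (1.4142) ≈ 708.48
Gain = 20 log₁₀(708.48) ≈ 57.01 dB
∠L = (86.42°) − (45.00°) = 41.42°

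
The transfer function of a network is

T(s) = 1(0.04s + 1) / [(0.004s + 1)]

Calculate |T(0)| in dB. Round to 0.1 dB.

T(0) = 1 · 1 / 1 = 1
20 log₁₀(1) ≈ 0.00 dB

0.0 dB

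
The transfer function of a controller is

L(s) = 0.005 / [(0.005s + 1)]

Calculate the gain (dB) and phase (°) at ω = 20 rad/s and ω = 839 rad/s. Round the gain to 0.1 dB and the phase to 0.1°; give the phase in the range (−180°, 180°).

At ω = 20 rad/s:
pole (1 + j20·0.005) = 1 + j0.1 → |·| ≈ 1.005, ∠ ≈ 5.71°
|L| = 0.005 · 1 / (1.005) ≈ 0.0049751
Gain = 20 log₁₀(0.0049751) ≈ -46.06 dB
∠L = (0°) − (5.71°) = -5.71°

At ω = 839 rad/s:
pole (1 + j839·0.005) = 1 + j4.195 → |·| ≈ 4.3125, ∠ ≈ 76.59°
|L| = 0.005 · 1 / (4.3125) ≈ 0.0011594
Gain = 20 log₁₀(0.0011594) ≈ -58.72 dB
∠L = (0°) − (76.59°) = -76.59°

ω = 20: -46.1 dB, -5.7°; ω = 839: -58.7 dB, -76.6°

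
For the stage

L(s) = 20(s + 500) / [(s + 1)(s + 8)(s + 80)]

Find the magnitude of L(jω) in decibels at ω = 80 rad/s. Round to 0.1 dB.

At s = jω = j80:
zero (s+500): 500 + j80 → |·| = √(500²+80²) = √256400 ≈ 506.36, ∠ = arctan(80/500) ≈ 9.09°
pole (s+1): 1 + j80 → |·| = √(1²+80²) = √6401 ≈ 80.006, ∠ = arctan(80/1) ≈ 89.28°
pole (s+8): 8 + j80 → |·| = √(8²+80²) = √6464 ≈ 80.399, ∠ = arctan(80/8) ≈ 84.29°
pole (s+80): 80 + j80 → |·| = √(80²+80²) = √12800 ≈ 113.14, ∠ = arctan(80/80) ≈ 45.00°
|L| = 20 · 506.36 / 7.2776e+05 ≈ 0.013916
Gain = 20 log₁₀(0.013916) ≈ -37.13 dB

-37.1 dB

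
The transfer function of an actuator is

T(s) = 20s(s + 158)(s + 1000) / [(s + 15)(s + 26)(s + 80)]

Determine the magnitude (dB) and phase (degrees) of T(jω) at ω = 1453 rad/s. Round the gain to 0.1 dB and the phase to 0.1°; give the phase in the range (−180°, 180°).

At s = jω = j1453:
zero (s+158): 158 + j1453 → |·| = √(158²+1453²) = √2136173 ≈ 1461.6, ∠ = arctan(1453/158) ≈ 83.79°
zero (s+1000): 1000 + j1453 → |·| = √(1000²+1453²) = √3111209 ≈ 1763.9, ∠ = arctan(1453/1000) ≈ 55.46°
zero at origin: s = j1453 → |·| = 1453, ∠ = 90.00°
pole (s+15): 15 + j1453 → |·| = √(15²+1453²) = √2111434 ≈ 1453.1, ∠ = arctan(1453/15) ≈ 89.41°
pole (s+26): 26 + j1453 → |·| = √(26²+1453²) = √2111885 ≈ 1453.2, ∠ = arctan(1453/26) ≈ 88.97°
pole (s+80): 80 + j1453 → |·| = √(80²+1453²) = √2117609 ≈ 1455.2, ∠ = arctan(1453/80) ≈ 86.85°
|T| = 20 · 3.746e+09 / 3.0729e+09 ≈ 24.381
Gain = 20 log₁₀(24.381) ≈ 27.74 dB
∠T = 229.25° − 265.23° = -35.98°

27.7 dB, -36.0°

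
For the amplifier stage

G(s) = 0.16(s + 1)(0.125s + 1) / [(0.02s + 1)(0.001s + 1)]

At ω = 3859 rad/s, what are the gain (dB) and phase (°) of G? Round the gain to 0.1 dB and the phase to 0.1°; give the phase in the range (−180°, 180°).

59.7 dB, 15.1°

At ω = 3859 rad/s:
zero (1 + j3859·1) = 1 + j3859 → |·| ≈ 3859, ∠ ≈ 89.99°
zero (1 + j3859·0.125) = 1 + j482.375 → |·| ≈ 482.38, ∠ ≈ 89.88°
pole (1 + j3859·0.02) = 1 + j77.18 → |·| ≈ 77.186, ∠ ≈ 89.26°
pole (1 + j3859·0.001) = 1 + j3.859 → |·| ≈ 3.9865, ∠ ≈ 75.47°
|G| = 0.16 · 3859 · 482.38 / (77.186 · 3.9865) ≈ 967.95
Gain = 20 log₁₀(967.95) ≈ 59.72 dB
∠G = (89.99° + 89.88°) − (89.26° + 75.47°) = 15.14°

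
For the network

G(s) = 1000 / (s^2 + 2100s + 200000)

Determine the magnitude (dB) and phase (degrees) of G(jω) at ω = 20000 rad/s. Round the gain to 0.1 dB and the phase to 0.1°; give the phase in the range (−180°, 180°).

Substitute s = j20000:
Numerator: 1000 = 1000 + j0
Denominator: (j20000)^2 + 2100(j20000) + 200000 = -399800000 + j42000000
|N| = √(1000² + 0²) ≈ 1000, ∠N ≈ 0.00°
|D| = √(399800000² + 42000000²) ≈ 4.02e+08, ∠D ≈ 174.00°
|G| = 1000 / 4.02e+08 ≈ 2.4876e-06
Gain = 20 log₁₀(2.4876e-06) ≈ -112.08 dB
∠G = 0.00° − 174.00° = -174.00°

-112.1 dB, -174.0°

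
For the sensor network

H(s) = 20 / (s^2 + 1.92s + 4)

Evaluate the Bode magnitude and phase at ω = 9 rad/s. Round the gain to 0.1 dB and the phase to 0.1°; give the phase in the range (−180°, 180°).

-11.9 dB, -167.4°

At s = jω = j9:
quadratic: (j9)² + 1.92·j9 + 4 = -77 + j17.28 → |·| ≈ 78.915, ∠ ≈ 167.35°
|H| = 20 / 78.915 ≈ 0.25344
Gain = 20 log₁₀(0.25344) ≈ -11.92 dB
∠H = 0.00° − 167.35° = -167.35°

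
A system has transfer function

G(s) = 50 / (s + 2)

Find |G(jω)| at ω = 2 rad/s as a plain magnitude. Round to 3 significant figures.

Substitute s = j2:
Numerator: 50 = 50 + j0
Denominator: (j2) + 2 = 2 + j2
|N| = √(50² + 0²) ≈ 50, ∠N ≈ 0.00°
|D| = √(2² + 2²) ≈ 2.8284, ∠D ≈ 45.00°
|G| = 50 / 2.8284 ≈ 17.678

17.7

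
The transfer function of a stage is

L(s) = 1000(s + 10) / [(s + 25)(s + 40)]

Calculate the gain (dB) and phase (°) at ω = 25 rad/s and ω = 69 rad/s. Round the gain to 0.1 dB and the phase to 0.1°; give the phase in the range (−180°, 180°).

At s = jω = j25:
zero (s+10): 10 + j25 → |·| = √(10²+25²) = √725 ≈ 26.926, ∠ = arctan(25/10) ≈ 68.20°
pole (s+25): 25 + j25 → |·| = √(25²+25²) = √1250 ≈ 35.355, ∠ = arctan(25/25) ≈ 45.00°
pole (s+40): 40 + j25 → |·| = √(40²+25²) = √2225 ≈ 47.17, ∠ = arctan(25/40) ≈ 32.01°
|L| = 1000 · 26.926 / 1667.7 ≈ 16.146
Gain = 20 log₁₀(16.146) ≈ 24.16 dB
∠L = 68.20° − 77.01° = -8.81°

At s = jω = j69:
zero (s+10): 10 + j69 → |·| = √(10²+69²) = √4861 ≈ 69.721, ∠ = arctan(69/10) ≈ 81.75°
pole (s+25): 25 + j69 → |·| = √(25²+69²) = √5386 ≈ 73.389, ∠ = arctan(69/25) ≈ 70.08°
pole (s+40): 40 + j69 → |·| = √(40²+69²) = √6361 ≈ 79.756, ∠ = arctan(69/40) ≈ 59.90°
|L| = 1000 · 69.721 / 5853.2 ≈ 11.912
Gain = 20 log₁₀(11.912) ≈ 21.52 dB
∠L = 81.75° − 129.98° = -48.23°

ω = 25: 24.2 dB, -8.8°; ω = 69: 21.5 dB, -48.2°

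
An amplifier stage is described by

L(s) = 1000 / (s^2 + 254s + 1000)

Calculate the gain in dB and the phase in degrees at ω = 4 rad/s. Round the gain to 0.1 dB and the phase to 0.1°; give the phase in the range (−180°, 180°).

Substitute s = j4:
Numerator: 1000 = 1000 + j0
Denominator: (j4)^2 + 254(j4) + 1000 = 984 + j1016
|N| = √(1000² + 0²) ≈ 1000, ∠N ≈ 0.00°
|D| = √(984² + 1016²) ≈ 1414.4, ∠D ≈ 45.92°
|L| = 1000 / 1414.4 ≈ 0.70701
Gain = 20 log₁₀(0.70701) ≈ -3.01 dB
∠L = 0.00° − 45.92° = -45.92°

-3.0 dB, -45.9°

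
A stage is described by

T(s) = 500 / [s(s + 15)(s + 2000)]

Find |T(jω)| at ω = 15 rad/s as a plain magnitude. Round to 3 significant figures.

0.000786

At s = jω = j15:
pole (s+15): 15 + j15 → |·| = √(15²+15²) = √450 ≈ 21.213, ∠ = arctan(15/15) ≈ 45.00°
pole (s+2000): 2000 + j15 → |·| = √(2000²+15²) = √4000225 ≈ 2000.1, ∠ = arctan(15/2000) ≈ 0.43°
pole at origin: |s| = 15, ∠ = 90.00° (in denominator)
|T| = 500 / 6.3642e+05 ≈ 0.00078564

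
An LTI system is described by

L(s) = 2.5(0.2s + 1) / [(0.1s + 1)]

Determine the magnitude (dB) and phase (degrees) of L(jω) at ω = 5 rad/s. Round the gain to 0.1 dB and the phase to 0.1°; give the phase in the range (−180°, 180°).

At ω = 5 rad/s:
zero (1 + j5·0.2) = 1 + j1 → |·| ≈ 1.4142, ∠ ≈ 45.00°
pole (1 + j5·0.1) = 1 + j0.5 → |·| ≈ 1.118, ∠ ≈ 26.57°
|L| = 2.5 · 1.4142 / (1.118) ≈ 3.1623
Gain = 20 log₁₀(3.1623) ≈ 10.00 dB
∠L = (45.00°) − (26.57°) = 18.43°

10.0 dB, 18.4°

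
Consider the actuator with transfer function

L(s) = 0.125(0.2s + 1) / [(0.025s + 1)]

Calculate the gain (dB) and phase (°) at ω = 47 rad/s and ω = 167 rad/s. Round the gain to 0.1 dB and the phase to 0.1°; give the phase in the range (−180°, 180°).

ω = 47: -2.3 dB, 34.3°; ω = 167: -0.2 dB, 11.8°

At ω = 47 rad/s:
zero (1 + j47·0.2) = 1 + j9.4 → |·| ≈ 9.453, ∠ ≈ 83.93°
pole (1 + j47·0.025) = 1 + j1.175 → |·| ≈ 1.5429, ∠ ≈ 49.60°
|L| = 0.125 · 9.453 / (1.5429) ≈ 0.76585
Gain = 20 log₁₀(0.76585) ≈ -2.32 dB
∠L = (83.93°) − (49.60°) = 34.33°

At ω = 167 rad/s:
zero (1 + j167·0.2) = 1 + j33.4 → |·| ≈ 33.415, ∠ ≈ 88.29°
pole (1 + j167·0.025) = 1 + j4.175 → |·| ≈ 4.2931, ∠ ≈ 76.53°
|L| = 0.125 · 33.415 / (4.2931) ≈ 0.97293
Gain = 20 log₁₀(0.97293) ≈ -0.24 dB
∠L = (88.29°) − (76.53°) = 11.76°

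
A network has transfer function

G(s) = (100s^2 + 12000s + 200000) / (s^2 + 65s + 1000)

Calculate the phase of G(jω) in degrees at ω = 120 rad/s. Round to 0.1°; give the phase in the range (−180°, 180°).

Substitute s = j120:
Numerator: 100(j120)^2 + 12000(j120) + 200000 = -1240000 + j1440000
Denominator: (j120)^2 + 65(j120) + 1000 = -13400 + j7800
|N| = √(1240000² + 1440000²) ≈ 1.9003e+06, ∠N ≈ 130.73°
|D| = √(13400² + 7800²) ≈ 15505, ∠D ≈ 149.80°
∠G = 130.73° − 149.80° = -19.07°

-19.1°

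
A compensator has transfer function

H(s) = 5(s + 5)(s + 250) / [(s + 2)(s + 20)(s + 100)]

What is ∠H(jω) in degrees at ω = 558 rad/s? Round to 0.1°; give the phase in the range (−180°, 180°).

-102.2°

At s = jω = j558:
zero (s+5): 5 + j558 → |·| = √(5²+558²) = √311389 ≈ 558.02, ∠ = arctan(558/5) ≈ 89.49°
zero (s+250): 250 + j558 → |·| = √(250²+558²) = √373864 ≈ 611.44, ∠ = arctan(558/250) ≈ 65.87°
pole (s+2): 2 + j558 → |·| = √(2²+558²) = √311368 ≈ 558, ∠ = arctan(558/2) ≈ 89.79°
pole (s+20): 20 + j558 → |·| = √(20²+558²) = √311764 ≈ 558.36, ∠ = arctan(558/20) ≈ 87.95°
pole (s+100): 100 + j558 → |·| = √(100²+558²) = √321364 ≈ 566.89, ∠ = arctan(558/100) ≈ 79.84°
∠H = 155.36° − 257.58° = -102.22°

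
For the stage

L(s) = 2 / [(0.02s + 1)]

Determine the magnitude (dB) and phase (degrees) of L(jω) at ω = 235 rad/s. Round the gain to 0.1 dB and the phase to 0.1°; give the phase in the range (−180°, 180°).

-7.6 dB, -78.0°

At ω = 235 rad/s:
pole (1 + j235·0.02) = 1 + j4.7 → |·| ≈ 4.8052, ∠ ≈ 77.99°
|L| = 2 · 1 / (4.8052) ≈ 0.41622
Gain = 20 log₁₀(0.41622) ≈ -7.61 dB
∠L = (0°) − (77.99°) = -77.99°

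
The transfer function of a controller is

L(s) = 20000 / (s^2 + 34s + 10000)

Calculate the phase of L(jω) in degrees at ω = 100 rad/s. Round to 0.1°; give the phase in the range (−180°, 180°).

-90.0°

At s = jω = j100:
quadratic: (j100)² + 34·j100 + 10000 = 0 + j3400 → |·| ≈ 3400, ∠ ≈ 90.00°
∠L = 0.00° − 90.00° = -90.00°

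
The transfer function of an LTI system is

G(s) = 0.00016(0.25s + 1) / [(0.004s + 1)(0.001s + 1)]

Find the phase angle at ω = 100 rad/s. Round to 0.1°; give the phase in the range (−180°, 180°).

At ω = 100 rad/s:
zero (1 + j100·0.25) = 1 + j25 → |·| ≈ 25.02, ∠ ≈ 87.71°
pole (1 + j100·0.004) = 1 + j0.4 → |·| ≈ 1.077, ∠ ≈ 21.80°
pole (1 + j100·0.001) = 1 + j0.1 → |·| ≈ 1.005, ∠ ≈ 5.71°
∠G = (87.71°) − (21.80° + 5.71°) = 60.20°

60.2°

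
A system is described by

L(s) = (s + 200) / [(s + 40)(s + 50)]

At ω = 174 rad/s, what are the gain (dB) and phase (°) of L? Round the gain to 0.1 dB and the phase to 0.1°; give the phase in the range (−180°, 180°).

At s = jω = j174:
zero (s+200): 200 + j174 → |·| = √(200²+174²) = √70276 ≈ 265.1, ∠ = arctan(174/200) ≈ 41.02°
pole (s+40): 40 + j174 → |·| = √(40²+174²) = √31876 ≈ 178.54, ∠ = arctan(174/40) ≈ 77.05°
pole (s+50): 50 + j174 → |·| = √(50²+174²) = √32776 ≈ 181.04, ∠ = arctan(174/50) ≈ 73.97°
|L| = 1 · 265.1 / 32323 ≈ 0.0082016
Gain = 20 log₁₀(0.0082016) ≈ -41.72 dB
∠L = 41.02° − 151.02° = -110.00°

-41.7 dB, -110.0°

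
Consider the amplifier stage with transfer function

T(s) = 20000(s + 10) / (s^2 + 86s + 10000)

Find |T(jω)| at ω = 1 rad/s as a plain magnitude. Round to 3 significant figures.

20.1

At s = jω = j1:
zero (s+10): 10 + j1 → |·| = √(10²+1²) = √101 ≈ 10.05, ∠ = arctan(1/10) ≈ 5.71°
quadratic: (j1)² + 86·j1 + 10000 = 9999 + j86 → |·| ≈ 9999.4, ∠ ≈ 0.49°
|T| = 20000 · 10.05 / 9999.4 ≈ 20.101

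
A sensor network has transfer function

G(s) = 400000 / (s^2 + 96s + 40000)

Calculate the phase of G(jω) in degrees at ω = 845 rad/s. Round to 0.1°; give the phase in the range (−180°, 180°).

At s = jω = j845:
quadratic: (j845)² + 96·j845 + 40000 = -674025 + j81120 → |·| ≈ 6.7889e+05, ∠ ≈ 173.14°
∠G = 0.00° − 173.14° = -173.14°

-173.1°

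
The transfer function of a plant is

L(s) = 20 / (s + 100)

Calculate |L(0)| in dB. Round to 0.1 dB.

L(0) = 20 / 100 = 0.2
20 log₁₀(0.2) ≈ -13.98 dB

-14.0 dB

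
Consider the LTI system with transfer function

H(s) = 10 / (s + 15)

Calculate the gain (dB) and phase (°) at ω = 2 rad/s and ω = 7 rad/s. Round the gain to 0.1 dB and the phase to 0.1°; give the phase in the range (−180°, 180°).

ω = 2: -3.6 dB, -7.6°; ω = 7: -4.4 dB, -25.0°

Substitute s = j2:
Numerator: 10 = 10 + j0
Denominator: (j2) + 15 = 15 + j2
|N| = √(10² + 0²) ≈ 10, ∠N ≈ 0.00°
|D| = √(15² + 2²) ≈ 15.133, ∠D ≈ 7.59°
|H| = 10 / 15.133 ≈ 0.66081
Gain = 20 log₁₀(0.66081) ≈ -3.60 dB
∠H = 0.00° − 7.59° = -7.59°

Substitute s = j7:
Numerator: 10 = 10 + j0
Denominator: (j7) + 15 = 15 + j7
|N| = √(10² + 0²) ≈ 10, ∠N ≈ 0.00°
|D| = √(15² + 7²) ≈ 16.553, ∠D ≈ 25.02°
|H| = 10 / 16.553 ≈ 0.60412
Gain = 20 log₁₀(0.60412) ≈ -4.38 dB
∠H = 0.00° − 25.02° = -25.02°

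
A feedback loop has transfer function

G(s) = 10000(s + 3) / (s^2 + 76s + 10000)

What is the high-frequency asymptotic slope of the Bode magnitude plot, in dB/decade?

-20 dB/decade

Each pole contributes −20 dB/decade at high frequency; each zero contributes +20 dB/decade.
Net: 1 zero(s) − 2 pole(s) → -20 dB/decade.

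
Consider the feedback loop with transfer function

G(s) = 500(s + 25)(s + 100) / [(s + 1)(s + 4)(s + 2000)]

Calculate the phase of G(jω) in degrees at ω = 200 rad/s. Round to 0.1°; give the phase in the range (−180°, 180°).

At s = jω = j200:
zero (s+25): 25 + j200 → |·| = √(25²+200²) = √40625 ≈ 201.56, ∠ = arctan(200/25) ≈ 82.87°
zero (s+100): 100 + j200 → |·| = √(100²+200²) = √50000 ≈ 223.61, ∠ = arctan(200/100) ≈ 63.43°
pole (s+1): 1 + j200 → |·| = √(1²+200²) = √40001 ≈ 200, ∠ = arctan(200/1) ≈ 89.71°
pole (s+4): 4 + j200 → |·| = √(4²+200²) = √40016 ≈ 200.04, ∠ = arctan(200/4) ≈ 88.85°
pole (s+2000): 2000 + j200 → |·| = √(2000²+200²) = √4040000 ≈ 2010, ∠ = arctan(200/2000) ≈ 5.71°
∠G = 146.30° − 184.27° = -37.97°

-38.0°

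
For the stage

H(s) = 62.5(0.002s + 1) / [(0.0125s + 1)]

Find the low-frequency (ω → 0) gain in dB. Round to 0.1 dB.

35.9 dB

H(0) = 62.5 · 1 / 1 = 62.5
20 log₁₀(62.5) ≈ 35.92 dB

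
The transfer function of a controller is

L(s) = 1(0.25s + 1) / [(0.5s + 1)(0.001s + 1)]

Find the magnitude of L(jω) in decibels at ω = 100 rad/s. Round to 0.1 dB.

At ω = 100 rad/s:
zero (1 + j100·0.25) = 1 + j25 → |·| ≈ 25.02, ∠ ≈ 87.71°
pole (1 + j100·0.5) = 1 + j50 → |·| ≈ 50.01, ∠ ≈ 88.85°
pole (1 + j100·0.001) = 1 + j0.1 → |·| ≈ 1.005, ∠ ≈ 5.71°
|L| = 1 · 25.02 / (50.01 · 1.005) ≈ 0.49781
Gain = 20 log₁₀(0.49781) ≈ -6.06 dB

-6.1 dB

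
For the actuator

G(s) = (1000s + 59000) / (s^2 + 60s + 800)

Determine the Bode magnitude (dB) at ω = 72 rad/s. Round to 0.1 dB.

23.6 dB

Substitute s = j72:
Numerator: 1000(j72) + 59000 = 59000 + j72000
Denominator: (j72)^2 + 60(j72) + 800 = -4384 + j4320
|N| = √(59000² + 72000²) ≈ 93086, ∠N ≈ 50.67°
|D| = √(4384² + 4320²) ≈ 6154.8, ∠D ≈ 135.42°
|G| = 93086 / 6154.8 ≈ 15.124
Gain = 20 log₁₀(15.124) ≈ 23.59 dB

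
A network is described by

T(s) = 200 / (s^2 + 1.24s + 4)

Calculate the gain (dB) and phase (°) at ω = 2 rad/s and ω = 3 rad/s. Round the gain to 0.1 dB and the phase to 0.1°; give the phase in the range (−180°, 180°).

ω = 2: 38.1 dB, -90.0°; ω = 3: 30.1 dB, -143.4°

At s = jω = j2:
quadratic: (j2)² + 1.24·j2 + 4 = 0 + j2.48 → |·| ≈ 2.48, ∠ ≈ 90.00°
|T| = 200 / 2.48 ≈ 80.645
Gain = 20 log₁₀(80.645) ≈ 38.13 dB
∠T = 0.00° − 90.00° = -90.00°

At s = jω = j3:
quadratic: (j3)² + 1.24·j3 + 4 = -5 + j3.72 → |·| ≈ 6.232, ∠ ≈ 143.35°
|T| = 200 / 6.232 ≈ 32.092
Gain = 20 log₁₀(32.092) ≈ 30.13 dB
∠T = 0.00° − 143.35° = -143.35°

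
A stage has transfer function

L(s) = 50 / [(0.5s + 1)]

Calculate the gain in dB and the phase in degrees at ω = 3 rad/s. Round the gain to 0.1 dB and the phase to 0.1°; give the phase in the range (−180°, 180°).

At ω = 3 rad/s:
pole (1 + j3·0.5) = 1 + j1.5 → |·| ≈ 1.8028, ∠ ≈ 56.31°
|L| = 50 · 1 / (1.8028) ≈ 27.735
Gain = 20 log₁₀(27.735) ≈ 28.86 dB
∠L = (0°) − (56.31°) = -56.31°

28.9 dB, -56.3°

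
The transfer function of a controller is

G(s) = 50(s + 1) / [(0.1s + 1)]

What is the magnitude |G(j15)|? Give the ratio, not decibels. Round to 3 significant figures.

At ω = 15 rad/s:
zero (1 + j15·1) = 1 + j15 → |·| ≈ 15.033, ∠ ≈ 86.19°
pole (1 + j15·0.1) = 1 + j1.5 → |·| ≈ 1.8028, ∠ ≈ 56.31°
|G| = 50 · 15.033 / (1.8028) ≈ 416.93

417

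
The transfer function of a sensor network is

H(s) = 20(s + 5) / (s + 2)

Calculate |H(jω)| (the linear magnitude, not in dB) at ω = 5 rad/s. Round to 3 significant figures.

At s = jω = j5:
zero (s+5): 5 + j5 → |·| = √(5²+5²) = √50 ≈ 7.0711, ∠ = arctan(5/5) ≈ 45.00°
pole (s+2): 2 + j5 → |·| = √(2²+5²) = √29 ≈ 5.3852, ∠ = arctan(5/2) ≈ 68.20°
|H| = 20 · 7.0711 / 5.3852 ≈ 26.261

26.3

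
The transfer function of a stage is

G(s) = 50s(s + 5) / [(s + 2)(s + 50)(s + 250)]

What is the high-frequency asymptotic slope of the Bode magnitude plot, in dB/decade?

-20 dB/decade

Each pole contributes −20 dB/decade at high frequency; each zero contributes +20 dB/decade.
Net: 2 zero(s) − 3 pole(s) → -20 dB/decade.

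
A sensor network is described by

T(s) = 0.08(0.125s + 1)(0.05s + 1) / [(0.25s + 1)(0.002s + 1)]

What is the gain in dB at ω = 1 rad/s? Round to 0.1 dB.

-22.1 dB

At ω = 1 rad/s:
zero (1 + j1·0.125) = 1 + j0.125 → |·| ≈ 1.0078, ∠ ≈ 7.13°
zero (1 + j1·0.05) = 1 + j0.05 → |·| ≈ 1.0012, ∠ ≈ 2.86°
pole (1 + j1·0.25) = 1 + j0.25 → |·| ≈ 1.0308, ∠ ≈ 14.04°
pole (1 + j1·0.002) = 1 + j0.002 → |·| ≈ 1, ∠ ≈ 0.11°
|T| = 0.08 · 1.0078 · 1.0012 / (1.0308 · 1) ≈ 0.078309
Gain = 20 log₁₀(0.078309) ≈ -22.12 dB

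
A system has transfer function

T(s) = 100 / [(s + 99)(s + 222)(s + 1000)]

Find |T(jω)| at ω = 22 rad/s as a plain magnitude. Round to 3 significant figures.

4.42e-06

At s = jω = j22:
pole (s+99): 99 + j22 → |·| = √(99²+22²) = √10285 ≈ 101.41, ∠ = arctan(22/99) ≈ 12.53°
pole (s+222): 222 + j22 → |·| = √(222²+22²) = √49768 ≈ 223.09, ∠ = arctan(22/222) ≈ 5.66°
pole (s+1000): 1000 + j22 → |·| = √(1000²+22²) = √1000484 ≈ 1000.2, ∠ = arctan(22/1000) ≈ 1.26°
|T| = 100 / 2.2628e+07 ≈ 4.4193e-06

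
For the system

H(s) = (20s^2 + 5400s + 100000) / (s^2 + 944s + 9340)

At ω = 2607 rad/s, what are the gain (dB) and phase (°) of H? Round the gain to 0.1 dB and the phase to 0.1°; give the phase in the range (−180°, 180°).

Substitute s = j2607:
Numerator: 20(j2607)^2 + 5400(j2607) + 100000 = -135828980 + j14077800
Denominator: (j2607)^2 + 944(j2607) + 9340 = -6787109 + j2461008
|N| = √(135828980² + 14077800²) ≈ 1.3656e+08, ∠N ≈ 174.08°
|D| = √(6787109² + 2461008²) ≈ 7.2195e+06, ∠D ≈ 160.07°
|H| = 1.3656e+08 / 7.2195e+06 ≈ 18.915
Gain = 20 log₁₀(18.915) ≈ 25.54 dB
∠H = 174.08° − 160.07° = 14.01°

25.5 dB, 14.0°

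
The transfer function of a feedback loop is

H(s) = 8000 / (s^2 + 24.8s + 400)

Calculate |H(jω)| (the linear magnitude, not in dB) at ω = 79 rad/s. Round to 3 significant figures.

At s = jω = j79:
quadratic: (j79)² + 24.8·j79 + 400 = -5841 + j1959.2 → |·| ≈ 6160.8, ∠ ≈ 161.46°
|H| = 8000 / 6160.8 ≈ 1.2985

1.30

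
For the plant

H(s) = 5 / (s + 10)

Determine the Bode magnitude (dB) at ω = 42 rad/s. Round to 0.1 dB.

-18.7 dB

At s = jω = j42:
pole (s+10): 10 + j42 → |·| = √(10²+42²) = √1864 ≈ 43.174, ∠ = arctan(42/10) ≈ 76.61°
|H| = 5 / 43.174 ≈ 0.11581
Gain = 20 log₁₀(0.11581) ≈ -18.73 dB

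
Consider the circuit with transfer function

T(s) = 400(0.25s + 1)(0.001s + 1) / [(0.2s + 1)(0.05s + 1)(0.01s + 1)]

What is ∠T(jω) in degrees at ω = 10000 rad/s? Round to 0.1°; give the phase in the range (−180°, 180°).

At ω = 10000 rad/s:
zero (1 + j10000·0.25) = 1 + j2500 → |·| ≈ 2500, ∠ ≈ 89.98°
zero (1 + j10000·0.001) = 1 + j10 → |·| ≈ 10.05, ∠ ≈ 84.29°
pole (1 + j10000·0.2) = 1 + j2000 → |·| ≈ 2000, ∠ ≈ 89.97°
pole (1 + j10000·0.05) = 1 + j500 → |·| ≈ 500, ∠ ≈ 89.89°
pole (1 + j10000·0.01) = 1 + j100 → |·| ≈ 100, ∠ ≈ 89.43°
∠T = (89.98° + 84.29°) − (89.97° + 89.89° + 89.43°) = -95.02°

-95.0°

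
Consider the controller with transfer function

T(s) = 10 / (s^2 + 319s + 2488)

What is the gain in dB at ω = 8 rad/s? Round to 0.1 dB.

-50.9 dB

Substitute s = j8:
Numerator: 10 = 10 + j0
Denominator: (j8)^2 + 319(j8) + 2488 = 2424 + j2552
|N| = √(10² + 0²) ≈ 10, ∠N ≈ 0.00°
|D| = √(2424² + 2552²) ≈ 3519.7, ∠D ≈ 46.47°
|T| = 10 / 3519.7 ≈ 0.0028412
Gain = 20 log₁₀(0.0028412) ≈ -50.93 dB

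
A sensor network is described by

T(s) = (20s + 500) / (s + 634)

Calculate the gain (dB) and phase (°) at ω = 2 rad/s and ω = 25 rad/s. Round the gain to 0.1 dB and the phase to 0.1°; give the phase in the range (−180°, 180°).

Substitute s = j2:
Numerator: 20(j2) + 500 = 500 + j40
Denominator: (j2) + 634 = 634 + j2
|N| = √(500² + 40²) ≈ 501.6, ∠N ≈ 4.57°
|D| = √(634² + 2²) ≈ 634, ∠D ≈ 0.18°
|T| = 501.6 / 634 ≈ 0.79117
Gain = 20 log₁₀(0.79117) ≈ -2.03 dB
∠T = 4.57° − 0.18° = 4.39°

Substitute s = j25:
Numerator: 20(j25) + 500 = 500 + j500
Denominator: (j25) + 634 = 634 + j25
|N| = √(500² + 500²) ≈ 707.11, ∠N ≈ 45.00°
|D| = √(634² + 25²) ≈ 634.49, ∠D ≈ 2.26°
|T| = 707.11 / 634.49 ≈ 1.1145
Gain = 20 log₁₀(1.1145) ≈ 0.94 dB
∠T = 45.00° − 2.26° = 42.74°

ω = 2: -2.0 dB, 4.4°; ω = 25: 0.9 dB, 42.7°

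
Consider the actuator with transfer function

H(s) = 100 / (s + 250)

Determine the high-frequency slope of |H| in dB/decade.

Each pole contributes −20 dB/decade at high frequency; each zero contributes +20 dB/decade.
Net: 0 zero(s) − 1 pole(s) → -20 dB/decade.

-20 dB/decade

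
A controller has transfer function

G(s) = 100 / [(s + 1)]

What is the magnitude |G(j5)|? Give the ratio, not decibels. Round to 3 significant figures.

19.6

At ω = 5 rad/s:
pole (1 + j5·1) = 1 + j5 → |·| ≈ 5.099, ∠ ≈ 78.69°
|G| = 100 · 1 / (5.099) ≈ 19.612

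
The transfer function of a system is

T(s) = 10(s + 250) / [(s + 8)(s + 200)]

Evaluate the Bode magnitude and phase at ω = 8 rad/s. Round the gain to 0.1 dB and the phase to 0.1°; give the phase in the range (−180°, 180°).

At s = jω = j8:
zero (s+250): 250 + j8 → |·| = √(250²+8²) = √62564 ≈ 250.13, ∠ = arctan(8/250) ≈ 1.83°
pole (s+8): 8 + j8 → |·| = √(8²+8²) = √128 ≈ 11.314, ∠ = arctan(8/8) ≈ 45.00°
pole (s+200): 200 + j8 → |·| = √(200²+8²) = √40064 ≈ 200.16, ∠ = arctan(8/200) ≈ 2.29°
|T| = 10 · 250.13 / 2264.6 ≈ 1.1045
Gain = 20 log₁₀(1.1045) ≈ 0.86 dB
∠T = 1.83° − 47.29° = -45.46°

0.9 dB, -45.5°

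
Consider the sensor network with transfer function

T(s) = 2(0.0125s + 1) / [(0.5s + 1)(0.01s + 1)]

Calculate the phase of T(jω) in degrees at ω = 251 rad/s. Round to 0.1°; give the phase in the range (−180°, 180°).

At ω = 251 rad/s:
zero (1 + j251·0.0125) = 1 + j3.1375 → |·| ≈ 3.293, ∠ ≈ 72.32°
pole (1 + j251·0.5) = 1 + j125.5 → |·| ≈ 125.5, ∠ ≈ 89.54°
pole (1 + j251·0.01) = 1 + j2.51 → |·| ≈ 2.7019, ∠ ≈ 68.28°
∠T = (72.32°) − (89.54° + 68.28°) = -85.50°

-85.5°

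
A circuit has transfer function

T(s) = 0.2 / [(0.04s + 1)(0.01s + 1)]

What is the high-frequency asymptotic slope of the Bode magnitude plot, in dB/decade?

Each pole contributes −20 dB/decade at high frequency; each zero contributes +20 dB/decade.
Net: 0 zero(s) − 2 pole(s) → -40 dB/decade.

-40 dB/decade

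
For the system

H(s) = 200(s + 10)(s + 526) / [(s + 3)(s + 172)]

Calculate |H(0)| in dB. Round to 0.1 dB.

H(0) = 200·10·526 / (3·172) ≈ 2038.8
20 log₁₀(2038.8) ≈ 66.19 dB

66.2 dB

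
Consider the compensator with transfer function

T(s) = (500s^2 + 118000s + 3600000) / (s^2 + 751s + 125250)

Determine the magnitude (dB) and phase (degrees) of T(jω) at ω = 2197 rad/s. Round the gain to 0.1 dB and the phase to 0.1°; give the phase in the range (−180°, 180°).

Substitute s = j2197:
Numerator: 500(j2197)^2 + 118000(j2197) + 3600000 = -2409804500 + j259246000
Denominator: (j2197)^2 + 751(j2197) + 125250 = -4701559 + j1649947
|N| = √(2409804500² + 259246000²) ≈ 2.4237e+09, ∠N ≈ 173.86°
|D| = √(4701559² + 1649947²) ≈ 4.9827e+06, ∠D ≈ 160.66°
|T| = 2.4237e+09 / 4.9827e+06 ≈ 486.42
Gain = 20 log₁₀(486.42) ≈ 53.74 dB
∠T = 173.86° − 160.66° = 13.20°

53.7 dB, 13.2°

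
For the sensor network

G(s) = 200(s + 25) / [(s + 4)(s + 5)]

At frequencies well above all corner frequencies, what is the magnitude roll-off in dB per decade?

Each pole contributes −20 dB/decade at high frequency; each zero contributes +20 dB/decade.
Net: 1 zero(s) − 2 pole(s) → -20 dB/decade.

-20 dB/decade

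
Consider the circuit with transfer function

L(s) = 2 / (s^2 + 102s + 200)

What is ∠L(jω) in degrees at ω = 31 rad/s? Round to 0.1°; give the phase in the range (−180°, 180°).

-103.5°

Substitute s = j31:
Numerator: 2 = 2 + j0
Denominator: (j31)^2 + 102(j31) + 200 = -761 + j3162
|N| = √(2² + 0²) ≈ 2, ∠N ≈ 0.00°
|D| = √(761² + 3162²) ≈ 3252.3, ∠D ≈ 103.53°
∠L = 0.00° − 103.53° = -103.53°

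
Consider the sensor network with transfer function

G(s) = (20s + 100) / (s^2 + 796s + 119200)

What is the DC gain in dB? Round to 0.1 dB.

G(0) = 100 / 119200 ≈ 0.00083893
20 log₁₀(0.00083893) ≈ -61.53 dB

-61.5 dB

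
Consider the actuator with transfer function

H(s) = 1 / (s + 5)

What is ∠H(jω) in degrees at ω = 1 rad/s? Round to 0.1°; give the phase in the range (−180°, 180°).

At s = jω = j1:
pole (s+5): 5 + j1 → |·| = √(5²+1²) = √26 ≈ 5.099, ∠ = arctan(1/5) ≈ 11.31°
∠H = 0.00° − 11.31° = -11.31°

-11.3°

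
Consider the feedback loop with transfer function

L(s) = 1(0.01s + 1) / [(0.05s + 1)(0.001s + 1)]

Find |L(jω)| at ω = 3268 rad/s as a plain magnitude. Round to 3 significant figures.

0.0585

At ω = 3268 rad/s:
zero (1 + j3268·0.01) = 1 + j32.68 → |·| ≈ 32.695, ∠ ≈ 88.25°
pole (1 + j3268·0.05) = 1 + j163.4 → |·| ≈ 163.4, ∠ ≈ 89.65°
pole (1 + j3268·0.001) = 1 + j3.268 → |·| ≈ 3.4176, ∠ ≈ 72.99°
|L| = 1 · 32.695 / (163.4 · 3.4176) ≈ 0.058547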